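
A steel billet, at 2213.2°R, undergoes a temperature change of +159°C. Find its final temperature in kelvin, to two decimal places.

Initial temperature in Celsius: (2213.2 - 491.67) × 5/9 = 956.4056°C.
Final Celsius temperature: 956.4056 + 159.0000 = 1115.4056°C.
In kelvin: 1115.4056 + 273.15 = 1388.56 K.

1388.56 K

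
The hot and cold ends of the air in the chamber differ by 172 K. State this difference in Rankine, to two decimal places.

An interval of 1 K corresponds to 1.8°R.
172 × 1.8 = 309.60.

309.60°R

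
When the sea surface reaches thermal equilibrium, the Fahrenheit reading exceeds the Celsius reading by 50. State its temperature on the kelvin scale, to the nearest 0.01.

295.65 K

Let x be the Fahrenheit reading; then the Celsius reading is 5/9·x - 17.7778.
(5/9·x - 17.7778) - x = -50  ⇒  (-4/9)·x = -32.2222  ⇒  x = 72.5000°F.
In Celsius: (72.5 - 32) × 5/9 = 22.5000°C.
In kelvin: 22.5000 + 273.15 = 295.65 K.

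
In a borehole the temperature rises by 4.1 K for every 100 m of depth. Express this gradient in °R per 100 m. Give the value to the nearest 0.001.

7.380 °R/100 m

Since only a temperature interval is involved, the additive offset between the scales drops out.
A change of 1 K is a change of 1.8°R, so 4.1 × 1.8 = 7.380.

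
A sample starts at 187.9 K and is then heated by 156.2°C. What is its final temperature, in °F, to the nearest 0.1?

159.7°F

Initial temperature in Celsius: 187.9 - 273.15 = -85.2500°C.
Final Celsius temperature: -85.2500 + 156.2000 = 70.9500°C.
In Fahrenheit: 70.9500 × 1.8 + 32 = 159.7°F.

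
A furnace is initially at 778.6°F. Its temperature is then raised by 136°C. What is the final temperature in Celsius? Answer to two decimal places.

550.78°C

Initial temperature in Celsius: (778.6 - 32) × 5/9 = 414.7778°C.
Final Celsius temperature: 414.7778 + 136.0000 = 550.7778°C.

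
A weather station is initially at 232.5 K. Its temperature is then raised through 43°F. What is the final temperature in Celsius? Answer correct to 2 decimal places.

Initial temperature in Celsius: 232.5 - 273.15 = -40.6500°C.
The 43°F change is an interval, so only the factor 5/9 applies: +43 × 5/9 = +23.8889°C.
Final Celsius temperature: -40.6500 + 23.8889 = -16.7611°C.

-16.76°C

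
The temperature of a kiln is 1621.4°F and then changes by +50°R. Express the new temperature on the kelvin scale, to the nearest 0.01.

1183.93 K

Initial temperature in Celsius: (1621.4 - 32) × 5/9 = 883.0000°C.
The 50°R change is an interval, so only the factor 5/9 applies: +50 × 5/9 = +27.7778°C.
Final Celsius temperature: 883.0000 + 27.7778 = 910.7778°C.
In kelvin: 910.7778 + 273.15 = 1183.93 K.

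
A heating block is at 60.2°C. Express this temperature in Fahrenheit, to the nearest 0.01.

140.36°F

In Fahrenheit: 60.2000 × 1.8 + 32 = 140.36°F.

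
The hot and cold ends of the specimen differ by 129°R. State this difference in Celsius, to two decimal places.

Only the scale ratio 5/9 matters for a change in temperature.
129 × 5/9 = 71.67.

71.67°C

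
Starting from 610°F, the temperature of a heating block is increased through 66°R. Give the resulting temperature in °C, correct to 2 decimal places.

357.78°C

Initial temperature in Celsius: (610 - 32) × 5/9 = 321.1111°C.
The 66°R change is an interval, so only the factor 5/9 applies: +66 × 5/9 = +36.6667°C.
Final Celsius temperature: 321.1111 + 36.6667 = 357.7778°C.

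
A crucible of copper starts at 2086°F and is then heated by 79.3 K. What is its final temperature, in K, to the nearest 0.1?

1493.6 K

Initial temperature in Celsius: (2086 - 32) × 5/9 = 1141.1111°C.
The 79.3 K change is an interval; Kelvin and Celsius degrees are the same size, so ΔC = +79.3°C.
Final Celsius temperature: 1141.1111 + 79.3000 = 1220.4111°C.
In kelvin: 1220.4111 + 273.15 = 1493.6 K.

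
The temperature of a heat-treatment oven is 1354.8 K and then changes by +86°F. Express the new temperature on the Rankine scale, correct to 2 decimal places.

2524.64°R

Initial temperature in Celsius: 1354.8 - 273.15 = 1081.6500°C.
The 86°F change is an interval, so only the factor 5/9 applies: +86 × 5/9 = +47.7778°C.
Final Celsius temperature: 1081.6500 + 47.7778 = 1129.4278°C.
In Rankine: 1129.4278 × 1.8 + 491.67 = 2524.64°R.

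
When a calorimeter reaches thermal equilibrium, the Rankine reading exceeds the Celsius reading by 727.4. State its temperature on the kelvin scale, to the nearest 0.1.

567.8 K

Let x be the Celsius reading; then the Rankine reading is 1.8·x + 491.67.
(1.8·x + 491.67) - x = 727.4  ⇒  (0.8)·x = 235.73  ⇒  x = 294.6625°C.
In kelvin: 294.6625 + 273.15 = 567.8 K.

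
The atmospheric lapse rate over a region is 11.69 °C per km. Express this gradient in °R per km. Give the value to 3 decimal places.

Since only a temperature interval is involved, the additive offset between the scales drops out.
A change of 1°C is a change of 1.8°R, so 11.69 × 1.8 = 21.042.

21.042 °R/km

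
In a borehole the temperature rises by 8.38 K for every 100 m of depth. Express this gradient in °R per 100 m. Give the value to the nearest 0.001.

The quantity depends on a temperature interval, so only the ratio of degree sizes applies; the offset between the scales is irrelevant.
A change of 1 K is a change of 1.8°R, so 8.38 × 1.8 = 15.084.

15.084 °R/100 m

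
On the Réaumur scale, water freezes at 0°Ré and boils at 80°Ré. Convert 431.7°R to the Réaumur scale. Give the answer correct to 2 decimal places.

First in Celsius: (431.7 - 491.67) × 5/9 = -33.3167°C.
Linearly onto the Réaumur scale: 0 + (-33.3167 / 100) × (80 - 0) = -26.65°Ré.

-26.65°Ré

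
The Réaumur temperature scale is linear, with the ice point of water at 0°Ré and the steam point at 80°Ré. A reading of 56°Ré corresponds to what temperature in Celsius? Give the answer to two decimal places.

Linear interpolation between the fixed points: C = (56 - 0) × 100 / (80 - 0) = 70.0000°C.

70.00°C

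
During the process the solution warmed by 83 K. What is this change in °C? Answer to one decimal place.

Kelvin and Celsius degrees are the same size, so the interval is unchanged: 83.0.

83.0°C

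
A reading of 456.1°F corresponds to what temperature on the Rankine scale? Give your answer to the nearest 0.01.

915.77°R

In Celsius: (456.1 - 32) × 5/9 = 235.6111°C.
In Rankine: 235.6111 × 1.8 + 491.67 = 915.77°R.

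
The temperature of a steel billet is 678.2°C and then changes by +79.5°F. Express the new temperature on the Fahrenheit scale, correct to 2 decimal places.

The 79.5°F change is an interval, so only the factor 5/9 applies: +79.5 × 5/9 = +44.1667°C.
Final Celsius temperature: 678.2000 + 44.1667 = 722.3667°C.
In Fahrenheit: 722.3667 × 1.8 + 32 = 1332.26°F.

1332.26°F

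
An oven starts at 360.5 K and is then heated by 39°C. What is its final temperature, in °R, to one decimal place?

Initial temperature in Celsius: 360.5 - 273.15 = 87.3500°C.
Final Celsius temperature: 87.3500 + 39.0000 = 126.3500°C.
In Rankine: 126.3500 × 1.8 + 491.67 = 719.1°R.

719.1°R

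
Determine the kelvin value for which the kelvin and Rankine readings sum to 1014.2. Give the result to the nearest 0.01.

Let K be the kelvin reading. The Rankine reading is R = 1.8·K.
Require K + R = 1014.2: (2.8)·K = 1014.2.
K = (1014.2) / (2.8) = 362.21.

362.21 K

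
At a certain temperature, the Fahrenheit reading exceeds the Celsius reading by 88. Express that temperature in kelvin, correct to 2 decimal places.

Let x be the Celsius reading; then the Fahrenheit reading is 1.8·x + 32.
(1.8·x + 32) - x = 88  ⇒  (0.8)·x = 56  ⇒  x = 70.0000°C.
In kelvin: 70.0000 + 273.15 = 343.15 K.

343.15 K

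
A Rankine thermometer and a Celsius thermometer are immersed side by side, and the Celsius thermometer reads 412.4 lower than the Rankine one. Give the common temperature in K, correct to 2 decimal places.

Let x be the Rankine reading; then the Celsius reading is 5/9·x - 273.15.
(5/9·x - 273.15) - x = -412.4  ⇒  (-4/9)·x = -139.25  ⇒  x = 313.3125°R.
In Celsius: (313.3125 - 491.67) × 5/9 = -99.0875°C.
In kelvin: -99.0875 + 273.15 = 174.06 K.

174.06 K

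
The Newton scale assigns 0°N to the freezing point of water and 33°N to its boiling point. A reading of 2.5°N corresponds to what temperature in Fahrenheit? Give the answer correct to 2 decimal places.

Linear interpolation between the fixed points: C = (2.5 - 0) × 100 / (33 - 0) = 7.5758°C.
Then 7.5758 × 1.8 + 32 = 45.64°F.

45.64°F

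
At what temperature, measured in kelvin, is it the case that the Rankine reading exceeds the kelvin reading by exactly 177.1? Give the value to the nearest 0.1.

221.4 K

Let K be the kelvin reading. The Rankine reading is R = 1.8·K.
Require R - K = 177.1: (0.8)·K = 177.1.
K = (177.1) / (0.8) = 221.4.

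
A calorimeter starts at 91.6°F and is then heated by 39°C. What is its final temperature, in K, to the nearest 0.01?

Initial temperature in Celsius: (91.6 - 32) × 5/9 = 33.1111°C.
Final Celsius temperature: 33.1111 + 39.0000 = 72.1111°C.
In kelvin: 72.1111 + 273.15 = 345.26 K.

345.26 K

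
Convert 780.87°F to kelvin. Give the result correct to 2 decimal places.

In Celsius: (780.87 - 32) × 5/9 = 416.0389°C.
In kelvin: 416.0389 + 273.15 = 689.19 K.

689.19 K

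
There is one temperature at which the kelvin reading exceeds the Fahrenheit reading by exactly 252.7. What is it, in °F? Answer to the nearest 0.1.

Let F be the Fahrenheit reading. The kelvin reading is K = 5/9·F + 255.372.
Require K - F = 252.7: (-4/9)·F + 255.372 = 252.7.
F = (252.7 - 255.372) / (-4/9) = 6.0.

6.0°F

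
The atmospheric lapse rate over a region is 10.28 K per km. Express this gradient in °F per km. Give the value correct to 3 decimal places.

18.504 °F/km

Since only a temperature interval is involved, the additive offset between the scales drops out.
A change of 1 K is a change of 1.8°F, so 10.28 × 1.8 = 18.504.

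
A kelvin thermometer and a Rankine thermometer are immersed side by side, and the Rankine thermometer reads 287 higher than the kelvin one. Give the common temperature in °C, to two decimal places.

Let x be the kelvin reading; then the Rankine reading is 1.8·x.
(1.8·x) - x = 287  ⇒  (0.8)·x = 287  ⇒  x = 358.7500 K.
In Celsius: 358.75 - 273.15 = 85.60°C.

85.60°C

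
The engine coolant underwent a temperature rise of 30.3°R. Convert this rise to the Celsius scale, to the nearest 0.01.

16.83°C

For a temperature interval the offset drops out; only the factor 5/9 applies.
30.3 × 5/9 = 16.83.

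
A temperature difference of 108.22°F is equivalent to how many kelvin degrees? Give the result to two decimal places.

Only the scale ratio 5/9 matters for a change in temperature.
108.22 × 5/9 = 60.12.

60.12 K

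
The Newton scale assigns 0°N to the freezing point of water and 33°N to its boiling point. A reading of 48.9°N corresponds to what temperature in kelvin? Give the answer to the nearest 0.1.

421.3 K

Linear interpolation between the fixed points: C = (48.9 - 0) × 100 / (33 - 0) = 148.1818°C.
Then 148.1818 + 273.15 = 421.3 K.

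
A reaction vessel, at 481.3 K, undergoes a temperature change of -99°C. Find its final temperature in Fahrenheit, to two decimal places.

228.47°F

Initial temperature in Celsius: 481.3 - 273.15 = 208.1500°C.
Final Celsius temperature: 208.1500 - 99.0000 = 109.1500°C.
In Fahrenheit: 109.1500 × 1.8 + 32 = 228.47°F.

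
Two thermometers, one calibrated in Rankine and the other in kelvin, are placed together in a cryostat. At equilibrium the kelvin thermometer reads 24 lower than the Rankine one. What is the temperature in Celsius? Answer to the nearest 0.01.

-243.15°C

Let x be the Rankine reading; then the kelvin reading is 5/9·x.
(5/9·x) - x = -24  ⇒  (-4/9)·x = -24  ⇒  x = 54.0000°R.
In Celsius: (54 - 491.67) × 5/9 = -243.15°C.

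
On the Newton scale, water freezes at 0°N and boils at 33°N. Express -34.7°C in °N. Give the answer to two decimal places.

Linearly onto the Newton scale: 0 + (-34.7000 / 100) × (33 - 0) = -11.45°N.

-11.45°N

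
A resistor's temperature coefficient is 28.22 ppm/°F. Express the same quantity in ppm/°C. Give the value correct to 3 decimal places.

The quantity depends on a temperature interval, so only the ratio of degree sizes applies; the offset between the scales is irrelevant.
A change of 1°C is a change of 1.8°F, so per °C the value is 28.22 × 1.8 = 50.796.

50.796 ppm/°C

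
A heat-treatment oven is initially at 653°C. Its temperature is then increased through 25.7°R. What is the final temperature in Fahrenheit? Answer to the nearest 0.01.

1233.10°F

The 25.7°R change is an interval, so only the factor 5/9 applies: +25.7 × 5/9 = +14.2778°C.
Final Celsius temperature: 653.0000 + 14.2778 = 667.2778°C.
In Fahrenheit: 667.2778 × 1.8 + 32 = 1233.10°F.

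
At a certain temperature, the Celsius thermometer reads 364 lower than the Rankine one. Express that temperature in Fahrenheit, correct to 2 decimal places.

-255.26°F

Let x be the Rankine reading; then the Celsius reading is 5/9·x - 273.15.
(5/9·x - 273.15) - x = -364  ⇒  (-4/9)·x = -90.85  ⇒  x = 204.4125°R.
In Celsius: (204.4125 - 491.67) × 5/9 = -159.5875°C.
In Fahrenheit: -159.5875 × 1.8 + 32 = -255.26°F.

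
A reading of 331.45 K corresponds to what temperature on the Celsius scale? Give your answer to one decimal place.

In Celsius: 331.45 - 273.15 = 58.3000°C.

58.3°C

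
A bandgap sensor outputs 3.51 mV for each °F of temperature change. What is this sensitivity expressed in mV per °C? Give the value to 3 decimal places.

The quantity depends on a temperature interval, so only the ratio of degree sizes applies; the offset between the scales is irrelevant.
A change of 1°C is a change of 1.8°F, so per °C the value is 3.51 × 1.8 = 6.318.

6.318 mV per °C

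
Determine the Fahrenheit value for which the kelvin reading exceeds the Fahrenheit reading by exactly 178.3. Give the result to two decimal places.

Let F be the Fahrenheit reading. The kelvin reading is K = 5/9·F + 255.372.
Require K - F = 178.3: (-4/9)·F + 255.372 = 178.3.
F = (178.3 - 255.372) / (-4/9) = 173.41.

173.41°F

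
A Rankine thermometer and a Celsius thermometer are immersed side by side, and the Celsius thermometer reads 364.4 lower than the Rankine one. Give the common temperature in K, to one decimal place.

Let x be the Rankine reading; then the Celsius reading is 5/9·x - 273.15.
(5/9·x - 273.15) - x = -364.4  ⇒  (-4/9)·x = -91.25  ⇒  x = 205.3125°R.
In Celsius: (205.3125 - 491.67) × 5/9 = -159.0875°C.
In kelvin: -159.0875 + 273.15 = 114.1 K.

114.1 K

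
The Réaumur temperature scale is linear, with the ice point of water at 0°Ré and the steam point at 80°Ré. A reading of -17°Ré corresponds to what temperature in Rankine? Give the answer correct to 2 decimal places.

453.42°R

Linear interpolation between the fixed points: C = (-17 - 0) × 100 / (80 - 0) = -21.2500°C.
Then -21.2500 × 1.8 + 491.67 = 453.42°R.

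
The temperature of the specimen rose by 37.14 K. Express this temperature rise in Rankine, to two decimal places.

66.85°R

An interval of 1 K corresponds to 1.8°R.
37.14 × 1.8 = 66.85.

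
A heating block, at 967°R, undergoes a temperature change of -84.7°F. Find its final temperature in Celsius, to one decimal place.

Initial temperature in Celsius: (967 - 491.67) × 5/9 = 264.0722°C.
The 84.7°F change is an interval, so only the factor 5/9 applies: -84.7 × 5/9 = -47.0556°C.
Final Celsius temperature: 264.0722 - 47.0556 = 217.0167°C.

217.0°C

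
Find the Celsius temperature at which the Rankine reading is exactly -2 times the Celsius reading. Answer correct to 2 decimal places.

-129.39°C

Let C be the Celsius reading. The Rankine reading is R = 1.8·C + 491.67.
Require R = -2·C: 1.8·C + 491.67 = -2·C.
(3.8)·C = -491.67  ⇒  C = -129.39.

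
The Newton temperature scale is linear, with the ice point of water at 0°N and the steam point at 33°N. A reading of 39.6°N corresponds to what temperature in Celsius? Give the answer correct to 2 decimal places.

Linear interpolation between the fixed points: C = (39.6 - 0) × 100 / (33 - 0) = 120.0000°C.

120.00°C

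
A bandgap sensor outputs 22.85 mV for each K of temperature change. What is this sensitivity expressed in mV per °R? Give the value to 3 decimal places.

Since only a temperature interval is involved, the additive offset between the scales drops out.
A change of 1°R is a change of 5/9 K, so per °R the value is 22.85 × 5/9 = 12.694.

12.694 mV per °R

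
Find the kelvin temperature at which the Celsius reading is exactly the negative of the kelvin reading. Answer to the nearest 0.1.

Let K be the kelvin reading. The Celsius reading is C = 1·K - 273.15.
Require C = -1·K: 1·K - 273.15 = -1·K.
(2)·K = 273.15  ⇒  K = 136.6.

136.6 K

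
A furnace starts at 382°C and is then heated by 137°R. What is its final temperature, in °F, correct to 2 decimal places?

The 137°R change is an interval, so only the factor 5/9 applies: +137 × 5/9 = +76.1111°C.
Final Celsius temperature: 382.0000 + 76.1111 = 458.1111°C.
In Fahrenheit: 458.1111 × 1.8 + 32 = 856.60°F.

856.60°F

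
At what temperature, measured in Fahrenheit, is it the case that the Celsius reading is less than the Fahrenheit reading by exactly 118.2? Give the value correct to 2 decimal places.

Let F be the Fahrenheit reading. The Celsius reading is C = 5/9·F - 17.7778.
Require C - F = -118.2: (-4/9)·F - 17.7778 = -118.2.
F = (-118.2 + 17.7778) / (-4/9) = 225.95.

225.95°F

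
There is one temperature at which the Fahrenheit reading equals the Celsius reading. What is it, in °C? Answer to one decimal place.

-40.0°C

Let C be the Celsius reading. The Fahrenheit reading is F = 1.8·C + 32.
Set F = C: 1.8·C + 32 = C.
(0.8)·C = -32  ⇒  C = -40.0.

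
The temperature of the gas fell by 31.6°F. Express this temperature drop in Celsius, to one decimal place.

17.6°C

For a temperature interval the offset drops out; only the factor 5/9 applies.
31.6 × 5/9 = 17.6.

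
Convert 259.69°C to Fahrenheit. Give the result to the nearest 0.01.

In Fahrenheit: 259.6900 × 1.8 + 32 = 499.44°F.

499.44°F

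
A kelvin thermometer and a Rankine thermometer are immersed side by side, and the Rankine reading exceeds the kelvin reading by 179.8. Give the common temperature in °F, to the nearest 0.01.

Let x be the kelvin reading; then the Rankine reading is 1.8·x.
(1.8·x) - x = 179.8  ⇒  (0.8)·x = 179.8  ⇒  x = 224.7500 K.
In Celsius: 224.75 - 273.15 = -48.4000°C.
In Fahrenheit: -48.4000 × 1.8 + 32 = -55.12°F.

-55.12°F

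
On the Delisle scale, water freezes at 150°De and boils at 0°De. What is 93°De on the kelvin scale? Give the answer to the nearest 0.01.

311.15 K

Linear interpolation between the fixed points: C = (93 - 150) × 100 / (0 - 150) = 38.0000°C.
Then 38.0000 + 273.15 = 311.15 K.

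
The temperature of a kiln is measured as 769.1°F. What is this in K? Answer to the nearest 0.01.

In Celsius: (769.1 - 32) × 5/9 = 409.5000°C.
In kelvin: 409.5000 + 273.15 = 682.65 K.

682.65 K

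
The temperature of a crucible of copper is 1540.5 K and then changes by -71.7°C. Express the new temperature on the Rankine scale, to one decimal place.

Initial temperature in Celsius: 1540.5 - 273.15 = 1267.3500°C.
Final Celsius temperature: 1267.3500 - 71.7000 = 1195.6500°C.
In Rankine: 1195.6500 × 1.8 + 491.67 = 2643.8°R.

2643.8°R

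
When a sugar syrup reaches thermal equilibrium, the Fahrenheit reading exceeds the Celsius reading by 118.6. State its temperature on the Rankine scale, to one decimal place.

686.5°R

Let x be the Celsius reading; then the Fahrenheit reading is 1.8·x + 32.
(1.8·x + 32) - x = 118.6  ⇒  (0.8)·x = 86.6  ⇒  x = 108.2500°C.
In Rankine: 108.2500 × 1.8 + 491.67 = 686.5°R.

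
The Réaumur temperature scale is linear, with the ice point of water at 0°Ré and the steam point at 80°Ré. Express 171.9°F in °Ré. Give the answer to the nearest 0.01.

First in Celsius: (171.9 - 32) × 5/9 = 77.7222°C.
Linearly onto the Réaumur scale: 0 + (77.7222 / 100) × (80 - 0) = 62.18°Ré.

62.18°Ré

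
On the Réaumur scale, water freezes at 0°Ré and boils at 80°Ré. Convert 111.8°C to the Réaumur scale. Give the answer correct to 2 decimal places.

89.44°Ré

Linearly onto the Réaumur scale: 0 + (111.8000 / 100) × (80 - 0) = 89.44°Ré.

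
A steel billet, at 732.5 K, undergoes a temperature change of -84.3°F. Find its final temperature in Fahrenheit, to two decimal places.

Initial temperature in Celsius: 732.5 - 273.15 = 459.3500°C.
The 84.3°F change is an interval, so only the factor 5/9 applies: -84.3 × 5/9 = -46.8333°C.
Final Celsius temperature: 459.3500 - 46.8333 = 412.5167°C.
In Fahrenheit: 412.5167 × 1.8 + 32 = 774.53°F.

774.53°F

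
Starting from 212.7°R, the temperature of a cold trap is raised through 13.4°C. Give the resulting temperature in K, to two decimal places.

Initial temperature in Celsius: (212.7 - 491.67) × 5/9 = -154.9833°C.
Final Celsius temperature: -154.9833 + 13.4000 = -141.5833°C.
In kelvin: -141.5833 + 273.15 = 131.57 K.

131.57 K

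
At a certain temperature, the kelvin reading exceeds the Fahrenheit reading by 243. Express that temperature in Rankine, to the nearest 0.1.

487.5°R

Let x be the Fahrenheit reading; then the kelvin reading is 5/9·x + 255.372.
(5/9·x + 255.372) - x = 243  ⇒  (-4/9)·x = -12.3722  ⇒  x = 27.8375°F.
In Celsius: (27.8375 - 32) × 5/9 = -2.3125°C.
In Rankine: -2.3125 × 1.8 + 491.67 = 487.5°R.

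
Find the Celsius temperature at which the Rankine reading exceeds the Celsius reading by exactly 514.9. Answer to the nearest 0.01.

Let C be the Celsius reading. The Rankine reading is R = 1.8·C + 491.67.
Require R - C = 514.9: (0.8)·C + 491.67 = 514.9.
C = (514.9 - 491.67) / (0.8) = 29.04.

29.04°C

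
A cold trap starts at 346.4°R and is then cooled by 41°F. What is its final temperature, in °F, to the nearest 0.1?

Initial temperature in Celsius: (346.4 - 491.67) × 5/9 = -80.7056°C.
The 41°F change is an interval, so only the factor 5/9 applies: -41 × 5/9 = -22.7778°C.
Final Celsius temperature: -80.7056 - 22.7778 = -103.4833°C.
In Fahrenheit: -103.4833 × 1.8 + 32 = -154.3°F.

-154.3°F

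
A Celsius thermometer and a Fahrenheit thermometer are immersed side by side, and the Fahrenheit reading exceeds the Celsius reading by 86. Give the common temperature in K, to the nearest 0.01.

Let x be the Celsius reading; then the Fahrenheit reading is 1.8·x + 32.
(1.8·x + 32) - x = 86  ⇒  (0.8)·x = 54  ⇒  x = 67.5000°C.
In kelvin: 67.5000 + 273.15 = 340.65 K.

340.65 K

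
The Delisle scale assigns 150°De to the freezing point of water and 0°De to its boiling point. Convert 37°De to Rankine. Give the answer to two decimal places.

627.27°R

Linear interpolation between the fixed points: C = (37 - 150) × 100 / (0 - 150) = 75.3333°C.
Then 75.3333 × 1.8 + 491.67 = 627.27°R.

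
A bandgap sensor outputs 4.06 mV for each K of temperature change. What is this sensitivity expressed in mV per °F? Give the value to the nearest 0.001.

Since only a temperature interval is involved, the additive offset between the scales drops out.
A change of 1°F is a change of 5/9 K, so per °F the value is 4.06 × 5/9 = 2.256.

2.256 mV per °F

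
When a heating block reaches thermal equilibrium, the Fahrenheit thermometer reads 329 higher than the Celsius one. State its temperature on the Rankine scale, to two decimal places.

Let x be the Celsius reading; then the Fahrenheit reading is 1.8·x + 32.
(1.8·x + 32) - x = 329  ⇒  (0.8)·x = 297  ⇒  x = 371.2500°C.
In Rankine: 371.2500 × 1.8 + 491.67 = 1159.92°R.

1159.92°R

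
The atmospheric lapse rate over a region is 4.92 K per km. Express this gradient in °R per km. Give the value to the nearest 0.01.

Since only a temperature interval is involved, the additive offset between the scales drops out.
A change of 1 K is a change of 1.8°R, so 4.92 × 1.8 = 8.86.

8.86 °R/km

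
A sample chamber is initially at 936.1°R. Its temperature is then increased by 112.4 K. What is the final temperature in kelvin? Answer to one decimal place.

632.5 K

Initial temperature in Celsius: (936.1 - 491.67) × 5/9 = 246.9056°C.
The 112.4 K change is an interval; Kelvin and Celsius degrees are the same size, so ΔC = +112.4°C.
Final Celsius temperature: 246.9056 + 112.4000 = 359.3056°C.
In kelvin: 359.3056 + 273.15 = 632.5 K.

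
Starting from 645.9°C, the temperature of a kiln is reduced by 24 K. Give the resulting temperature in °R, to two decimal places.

The 24 K change is an interval; Kelvin and Celsius degrees are the same size, so ΔC = -24°C.
Final Celsius temperature: 645.9000 - 24.0000 = 621.9000°C.
In Rankine: 621.9000 × 1.8 + 491.67 = 1611.09°R.

1611.09°R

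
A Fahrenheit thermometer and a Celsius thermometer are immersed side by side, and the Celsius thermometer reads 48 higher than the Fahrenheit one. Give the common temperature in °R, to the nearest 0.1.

Let x be the Fahrenheit reading; then the Celsius reading is 5/9·x - 17.7778.
(5/9·x - 17.7778) - x = 48  ⇒  (-4/9)·x = 65.7778  ⇒  x = -148.0000°F.
In Celsius: (-148 - 32) × 5/9 = -100.0000°C.
In Rankine: -100.0000 × 1.8 + 491.67 = 311.7°R.

311.7°R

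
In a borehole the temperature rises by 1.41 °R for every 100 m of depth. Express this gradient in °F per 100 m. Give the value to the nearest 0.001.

The quantity depends on a temperature interval, so only the ratio of degree sizes applies; the offset between the scales is irrelevant.
A change of 1°R is a change of 1°F, so 1.41 × 1 = 1.410.

1.410 °F/100 m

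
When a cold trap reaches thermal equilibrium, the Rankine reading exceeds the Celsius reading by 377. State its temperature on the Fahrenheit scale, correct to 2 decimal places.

Let x be the Celsius reading; then the Rankine reading is 1.8·x + 491.67.
(1.8·x + 491.67) - x = 377  ⇒  (0.8)·x = -114.67  ⇒  x = -143.3375°C.
In Fahrenheit: -143.3375 × 1.8 + 32 = -226.01°F.

-226.01°F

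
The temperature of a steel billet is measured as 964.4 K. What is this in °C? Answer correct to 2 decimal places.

In Celsius: 964.4 - 273.15 = 691.2500°C.

691.25°C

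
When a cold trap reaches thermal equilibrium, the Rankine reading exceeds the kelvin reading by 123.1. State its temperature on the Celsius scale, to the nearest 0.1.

-119.3°C

Let x be the Rankine reading; then the kelvin reading is 5/9·x.
(5/9·x) - x = -123.1  ⇒  (-4/9)·x = -123.1  ⇒  x = 276.9750°R.
In Celsius: (276.975 - 491.67) × 5/9 = -119.3°C.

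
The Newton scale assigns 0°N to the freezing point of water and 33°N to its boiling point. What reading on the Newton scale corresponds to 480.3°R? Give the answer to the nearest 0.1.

-2.1°N

First in Celsius: (480.3 - 491.67) × 5/9 = -6.3167°C.
Linearly onto the Newton scale: 0 + (-6.3167 / 100) × (33 - 0) = -2.1°N.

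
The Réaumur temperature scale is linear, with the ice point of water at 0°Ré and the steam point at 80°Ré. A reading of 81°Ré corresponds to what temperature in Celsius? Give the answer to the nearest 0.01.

Linear interpolation between the fixed points: C = (81 - 0) × 100 / (80 - 0) = 101.2500°C.

101.25°C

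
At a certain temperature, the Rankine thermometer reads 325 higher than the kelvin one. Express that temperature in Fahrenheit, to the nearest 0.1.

Let x be the kelvin reading; then the Rankine reading is 1.8·x.
(1.8·x) - x = 325  ⇒  (0.8)·x = 325  ⇒  x = 406.2500 K.
In Celsius: 406.25 - 273.15 = 133.1000°C.
In Fahrenheit: 133.1000 × 1.8 + 32 = 271.6°F.

271.6°F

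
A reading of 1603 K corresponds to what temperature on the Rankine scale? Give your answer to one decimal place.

In Celsius: 1603 - 273.15 = 1329.8500°C.
In Rankine: 1329.8500 × 1.8 + 491.67 = 2885.4°R.

2885.4°R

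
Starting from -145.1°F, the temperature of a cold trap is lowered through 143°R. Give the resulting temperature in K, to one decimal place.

Initial temperature in Celsius: (-145.1 - 32) × 5/9 = -98.3889°C.
The 143°R change is an interval, so only the factor 5/9 applies: -143 × 5/9 = -79.4444°C.
Final Celsius temperature: -98.3889 - 79.4444 = -177.8333°C.
In kelvin: -177.8333 + 273.15 = 95.3 K.

95.3 K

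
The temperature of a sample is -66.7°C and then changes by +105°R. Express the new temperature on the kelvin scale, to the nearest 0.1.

264.8 K

The 105°R change is an interval, so only the factor 5/9 applies: +105 × 5/9 = +58.3333°C.
Final Celsius temperature: -66.7000 + 58.3333 = -8.3667°C.
In kelvin: -8.3667 + 273.15 = 264.8 K.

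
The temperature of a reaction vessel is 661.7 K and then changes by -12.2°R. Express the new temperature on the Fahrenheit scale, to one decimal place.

Initial temperature in Celsius: 661.7 - 273.15 = 388.5500°C.
The 12.2°R change is an interval, so only the factor 5/9 applies: -12.2 × 5/9 = -6.7778°C.
Final Celsius temperature: 388.5500 - 6.7778 = 381.7722°C.
In Fahrenheit: 381.7722 × 1.8 + 32 = 719.2°F.

719.2°F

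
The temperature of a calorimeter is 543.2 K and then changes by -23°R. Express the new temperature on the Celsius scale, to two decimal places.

Initial temperature in Celsius: 543.2 - 273.15 = 270.0500°C.
The 23°R change is an interval, so only the factor 5/9 applies: -23 × 5/9 = -12.7778°C.
Final Celsius temperature: 270.0500 - 12.7778 = 257.2722°C.

257.27°C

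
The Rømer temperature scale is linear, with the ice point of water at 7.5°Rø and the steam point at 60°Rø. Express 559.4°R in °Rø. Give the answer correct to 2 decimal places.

27.25°Rø

First in Celsius: (559.4 - 491.67) × 5/9 = 37.6278°C.
Linearly onto the Rømer scale: 7.5 + (37.6278 / 100) × (60 - 7.5) = 27.25°Rø.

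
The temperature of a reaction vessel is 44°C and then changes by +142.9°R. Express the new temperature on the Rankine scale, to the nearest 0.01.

713.77°R

The 142.9°R change is an interval, so only the factor 5/9 applies: +142.9 × 5/9 = +79.3889°C.
Final Celsius temperature: 44.0000 + 79.3889 = 123.3889°C.
In Rankine: 123.3889 × 1.8 + 491.67 = 713.77°R.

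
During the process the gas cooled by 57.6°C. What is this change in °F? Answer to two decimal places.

103.68°F

An interval of 1°C corresponds to 1.8°F.
57.6 × 1.8 = 103.68.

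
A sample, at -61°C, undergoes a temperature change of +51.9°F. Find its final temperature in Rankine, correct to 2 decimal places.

433.77°R

The 51.9°F change is an interval, so only the factor 5/9 applies: +51.9 × 5/9 = +28.8333°C.
Final Celsius temperature: -61.0000 + 28.8333 = -32.1667°C.
In Rankine: -32.1667 × 1.8 + 491.67 = 433.77°R.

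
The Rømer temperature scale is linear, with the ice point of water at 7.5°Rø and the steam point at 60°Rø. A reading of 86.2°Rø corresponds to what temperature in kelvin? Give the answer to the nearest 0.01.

423.05 K

Linear interpolation between the fixed points: C = (86.2 - 7.5) × 100 / (60 - 7.5) = 149.9048°C.
Then 149.9048 + 273.15 = 423.05 K.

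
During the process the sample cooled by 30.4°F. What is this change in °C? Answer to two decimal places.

Only the scale ratio 5/9 matters for a change in temperature.
30.4 × 5/9 = 16.89.

16.89°C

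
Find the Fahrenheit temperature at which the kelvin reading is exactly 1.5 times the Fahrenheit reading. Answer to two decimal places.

270.39°F

Let F be the Fahrenheit reading. The kelvin reading is K = 5/9·F + 255.372.
Require K = 1.5·F: 5/9·F + 255.372 = 1.5·F.
(-17/18)·F = -255.372  ⇒  F = 270.39.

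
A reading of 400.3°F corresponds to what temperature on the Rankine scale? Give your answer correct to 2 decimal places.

In Celsius: (400.3 - 32) × 5/9 = 204.6111°C.
In Rankine: 204.6111 × 1.8 + 491.67 = 859.97°R.

859.97°R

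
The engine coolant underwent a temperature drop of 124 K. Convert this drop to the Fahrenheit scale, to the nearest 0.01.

223.20°F

For a temperature interval the offset drops out; only the factor 1.8 applies.
124 × 1.8 = 223.20.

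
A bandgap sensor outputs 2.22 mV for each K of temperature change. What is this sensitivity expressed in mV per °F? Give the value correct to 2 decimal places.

1.23 mV per °F

Since only a temperature interval is involved, the additive offset between the scales drops out.
A change of 1°F is a change of 5/9 K, so per °F the value is 2.22 × 5/9 = 1.23.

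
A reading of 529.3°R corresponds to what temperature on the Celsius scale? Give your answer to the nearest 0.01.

20.91°C

In Celsius: (529.3 - 491.67) × 5/9 = 20.9056°C.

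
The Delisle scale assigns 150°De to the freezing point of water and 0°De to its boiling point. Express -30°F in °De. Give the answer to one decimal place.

201.7°De

First in Celsius: (-30 - 32) × 5/9 = -34.4444°C.
Linearly onto the Delisle scale: 150 + (-34.4444 / 100) × (0 - 150) = 201.7°De.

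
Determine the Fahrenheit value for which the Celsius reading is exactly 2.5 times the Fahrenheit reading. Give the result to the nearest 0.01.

Let F be the Fahrenheit reading. The Celsius reading is C = 5/9·F - 17.7778.
Require C = 2.5·F: 5/9·F - 17.7778 = 2.5·F.
(-35/18)·F = 17.7778  ⇒  F = -9.14.

-9.14°F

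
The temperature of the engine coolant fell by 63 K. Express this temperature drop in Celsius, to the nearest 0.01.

63.00°C

Kelvin and Celsius degrees are the same size, so the interval is unchanged: 63.00.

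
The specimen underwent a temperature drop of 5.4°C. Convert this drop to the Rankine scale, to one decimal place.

9.7°R

An interval of 1°C corresponds to 1.8°R.
5.4 × 1.8 = 9.7.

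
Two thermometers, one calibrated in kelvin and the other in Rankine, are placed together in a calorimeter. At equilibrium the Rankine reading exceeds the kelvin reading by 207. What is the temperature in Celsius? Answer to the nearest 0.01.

-14.40°C

Let x be the kelvin reading; then the Rankine reading is 1.8·x.
(1.8·x) - x = 207  ⇒  (0.8)·x = 207  ⇒  x = 258.7500 K.
In Celsius: 258.75 - 273.15 = -14.40°C.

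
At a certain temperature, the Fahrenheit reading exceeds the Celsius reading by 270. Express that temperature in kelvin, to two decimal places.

Let x be the Celsius reading; then the Fahrenheit reading is 1.8·x + 32.
(1.8·x + 32) - x = 270  ⇒  (0.8)·x = 238  ⇒  x = 297.5000°C.
In kelvin: 297.5000 + 273.15 = 570.65 K.

570.65 K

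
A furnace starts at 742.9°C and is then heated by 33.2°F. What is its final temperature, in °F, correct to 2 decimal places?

The 33.2°F change is an interval, so only the factor 5/9 applies: +33.2 × 5/9 = +18.4444°C.
Final Celsius temperature: 742.9000 + 18.4444 = 761.3444°C.
In Fahrenheit: 761.3444 × 1.8 + 32 = 1402.42°F.

1402.42°F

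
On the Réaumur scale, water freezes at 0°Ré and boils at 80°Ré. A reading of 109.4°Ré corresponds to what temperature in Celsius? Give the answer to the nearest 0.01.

136.75°C

Linear interpolation between the fixed points: C = (109.4 - 0) × 100 / (80 - 0) = 136.7500°C.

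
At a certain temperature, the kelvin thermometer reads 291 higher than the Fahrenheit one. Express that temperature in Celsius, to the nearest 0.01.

Let x be the Fahrenheit reading; then the kelvin reading is 5/9·x + 255.372.
(5/9·x + 255.372) - x = 291  ⇒  (-4/9)·x = 35.6278  ⇒  x = -80.1625°F.
In Celsius: (-80.1625 - 32) × 5/9 = -62.31°C.

-62.31°C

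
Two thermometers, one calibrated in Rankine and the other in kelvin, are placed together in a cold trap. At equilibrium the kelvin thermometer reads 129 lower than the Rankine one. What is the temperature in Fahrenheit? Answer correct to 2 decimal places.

-169.42°F

Let x be the Rankine reading; then the kelvin reading is 5/9·x.
(5/9·x) - x = -129  ⇒  (-4/9)·x = -129  ⇒  x = 290.2500°R.
In Celsius: (290.25 - 491.67) × 5/9 = -111.9000°C.
In Fahrenheit: -111.9000 × 1.8 + 32 = -169.42°F.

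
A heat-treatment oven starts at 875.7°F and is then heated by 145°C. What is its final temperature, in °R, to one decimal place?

1596.4°R

Initial temperature in Celsius: (875.7 - 32) × 5/9 = 468.7222°C.
Final Celsius temperature: 468.7222 + 145.0000 = 613.7222°C.
In Rankine: 613.7222 × 1.8 + 491.67 = 1596.4°R.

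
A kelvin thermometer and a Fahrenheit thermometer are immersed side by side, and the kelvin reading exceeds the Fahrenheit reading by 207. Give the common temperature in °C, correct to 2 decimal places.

42.69°C

Let x be the kelvin reading; then the Fahrenheit reading is 1.8·x - 459.67.
(1.8·x - 459.67) - x = -207  ⇒  (0.8)·x = 252.67  ⇒  x = 315.8375 K.
In Celsius: 315.8375 - 273.15 = 42.69°C.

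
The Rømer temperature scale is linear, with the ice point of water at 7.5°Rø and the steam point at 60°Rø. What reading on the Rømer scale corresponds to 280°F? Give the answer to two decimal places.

79.83°Rø

First in Celsius: (280 - 32) × 5/9 = 137.7778°C.
Linearly onto the Rømer scale: 7.5 + (137.7778 / 100) × (60 - 7.5) = 79.83°Rø.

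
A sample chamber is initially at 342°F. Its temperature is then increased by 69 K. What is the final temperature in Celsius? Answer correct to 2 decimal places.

241.22°C

Initial temperature in Celsius: (342 - 32) × 5/9 = 172.2222°C.
The 69 K change is an interval; Kelvin and Celsius degrees are the same size, so ΔC = +69°C.
Final Celsius temperature: 172.2222 + 69.0000 = 241.2222°C.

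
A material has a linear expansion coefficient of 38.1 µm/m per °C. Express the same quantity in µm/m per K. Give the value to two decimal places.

The quantity depends on a temperature interval, so only the ratio of degree sizes applies; the offset between the scales is irrelevant.
A change of 1 K is a change of 1°C, so per K the value is 38.1 × 1 = 38.10.

38.10 µm/m per K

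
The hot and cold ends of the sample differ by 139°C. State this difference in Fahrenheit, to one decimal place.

250.2°F

For a temperature interval the offset drops out; only the factor 1.8 applies.
139 × 1.8 = 250.2.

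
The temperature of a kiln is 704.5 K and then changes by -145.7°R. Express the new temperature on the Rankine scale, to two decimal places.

Initial temperature in Celsius: 704.5 - 273.15 = 431.3500°C.
The 145.7°R change is an interval, so only the factor 5/9 applies: -145.7 × 5/9 = -80.9444°C.
Final Celsius temperature: 431.3500 - 80.9444 = 350.4056°C.
In Rankine: 350.4056 × 1.8 + 491.67 = 1122.40°R.

1122.40°R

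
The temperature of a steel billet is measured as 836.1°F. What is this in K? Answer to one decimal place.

719.9 K

In Celsius: (836.1 - 32) × 5/9 = 446.7222°C.
In kelvin: 446.7222 + 273.15 = 719.9 K.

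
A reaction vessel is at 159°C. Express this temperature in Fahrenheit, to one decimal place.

In Fahrenheit: 159.0000 × 1.8 + 32 = 318.2°F.

318.2°F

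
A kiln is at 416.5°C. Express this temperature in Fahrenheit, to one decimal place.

781.7°F

In Fahrenheit: 416.5000 × 1.8 + 32 = 781.7°F.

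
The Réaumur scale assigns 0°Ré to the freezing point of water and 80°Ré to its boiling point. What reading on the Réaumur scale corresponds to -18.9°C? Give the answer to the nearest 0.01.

Linearly onto the Réaumur scale: 0 + (-18.9000 / 100) × (80 - 0) = -15.12°Ré.

-15.12°Ré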